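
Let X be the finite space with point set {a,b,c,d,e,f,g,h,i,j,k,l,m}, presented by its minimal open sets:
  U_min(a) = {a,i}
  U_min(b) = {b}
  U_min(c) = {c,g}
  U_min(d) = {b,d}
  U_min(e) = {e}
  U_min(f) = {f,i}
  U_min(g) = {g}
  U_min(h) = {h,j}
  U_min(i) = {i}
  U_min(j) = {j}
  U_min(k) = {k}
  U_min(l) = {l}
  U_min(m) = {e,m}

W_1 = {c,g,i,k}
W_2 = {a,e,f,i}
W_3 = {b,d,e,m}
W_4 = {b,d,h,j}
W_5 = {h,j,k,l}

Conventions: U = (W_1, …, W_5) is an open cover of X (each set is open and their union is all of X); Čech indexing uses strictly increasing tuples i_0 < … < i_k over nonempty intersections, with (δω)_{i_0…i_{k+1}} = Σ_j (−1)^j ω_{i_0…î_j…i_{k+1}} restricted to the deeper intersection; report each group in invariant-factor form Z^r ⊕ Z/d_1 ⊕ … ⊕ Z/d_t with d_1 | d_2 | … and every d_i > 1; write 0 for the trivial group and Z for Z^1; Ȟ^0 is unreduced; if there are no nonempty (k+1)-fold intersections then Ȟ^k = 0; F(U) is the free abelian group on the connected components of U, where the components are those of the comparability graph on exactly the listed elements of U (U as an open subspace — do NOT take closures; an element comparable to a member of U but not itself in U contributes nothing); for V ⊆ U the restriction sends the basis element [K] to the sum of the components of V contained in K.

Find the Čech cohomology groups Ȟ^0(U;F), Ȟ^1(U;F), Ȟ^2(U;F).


Ȟ^0(U;F) ≅ Z^7; Ȟ^1(U;F) ≅ 0; Ȟ^2(U;F) ≅ 0

nerve simplices:
  W12={i} W15={k} W23={e} W34={b,d} W45={h,j}
components per intersection:
  W1: {c,g} {i} {k}
  W2: {a,f,i} {e}
  W3: {b,d} {e,m}
  W4: {b,d} {h,j}
  W5: {h,j} {k} {l}
  W12: {i}
  W15: {k}
  W23: {e}
  W34: {b,d}
  W45: {h,j}
C dims 12,5; δ0: rk 5, SNF 1^5
degree 0: 12−5−0 = 7 → Ȟ^0 ≅ Z^7
degree 1: 5−0−5 = 0 → Ȟ^1 ≅ 0
degree 2: 0−0−0 = 0 → Ȟ^2 ≅ 0


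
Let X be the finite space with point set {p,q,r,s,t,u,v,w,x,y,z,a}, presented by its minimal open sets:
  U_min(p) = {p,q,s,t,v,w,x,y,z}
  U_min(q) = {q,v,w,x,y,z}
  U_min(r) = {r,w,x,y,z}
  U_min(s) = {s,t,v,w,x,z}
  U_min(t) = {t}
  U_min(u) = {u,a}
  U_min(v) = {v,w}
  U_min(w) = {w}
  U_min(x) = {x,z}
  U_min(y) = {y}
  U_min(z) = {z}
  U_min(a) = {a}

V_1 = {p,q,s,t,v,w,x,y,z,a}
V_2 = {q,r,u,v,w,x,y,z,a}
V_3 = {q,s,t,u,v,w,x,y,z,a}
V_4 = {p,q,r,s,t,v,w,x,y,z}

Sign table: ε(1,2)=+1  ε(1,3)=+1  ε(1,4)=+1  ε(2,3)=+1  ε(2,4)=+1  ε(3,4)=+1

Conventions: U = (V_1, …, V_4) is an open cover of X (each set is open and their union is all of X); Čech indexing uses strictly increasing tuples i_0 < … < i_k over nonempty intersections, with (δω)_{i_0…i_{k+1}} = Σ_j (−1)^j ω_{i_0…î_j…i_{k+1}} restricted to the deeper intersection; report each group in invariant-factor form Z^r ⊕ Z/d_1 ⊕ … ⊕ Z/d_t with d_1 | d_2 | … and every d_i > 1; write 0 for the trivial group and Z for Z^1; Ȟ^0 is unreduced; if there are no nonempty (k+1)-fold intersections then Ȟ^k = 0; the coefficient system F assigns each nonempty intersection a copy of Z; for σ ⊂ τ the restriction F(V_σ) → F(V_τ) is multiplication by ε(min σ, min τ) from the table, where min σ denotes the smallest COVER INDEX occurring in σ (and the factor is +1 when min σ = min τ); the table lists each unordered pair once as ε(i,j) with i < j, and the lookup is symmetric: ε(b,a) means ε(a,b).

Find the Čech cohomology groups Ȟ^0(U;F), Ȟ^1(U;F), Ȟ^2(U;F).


nonempty overlaps:
  V12={q,v,w,x,y,z,a} V13={q,s,t,v,w,x,y,z,a} V14={p,q,s,t,v,w,x,y,z} V23={q,u,v,w,x,y,z,a} V24={q,r,v,w,x,y,z} V34={q,s,t,v,w,x,y,z}
  V123={q,v,w,x,y,z,a} V124={q,v,w,x,y,z} V134={q,s,t,v,w,x,y,z} V234={q,v,w,x,y,z}
  V1234={q,v,w,x,y,z}
C dims 4,6,4,1; δ0: rk 3, SNF 1^3; δ1: rk 3, SNF 1^3; δ2: rk 1, SNF 1^1
degree 0: 4−3−0 = 1 → Ȟ^0 ≅ Z
degree 1: 6−3−3 = 0 → Ȟ^1 ≅ 0
degree 2: 4−1−3 = 0 → Ȟ^2 ≅ 0

Ȟ^0 = Z,  Ȟ^1 = 0,  Ȟ^2 = 0


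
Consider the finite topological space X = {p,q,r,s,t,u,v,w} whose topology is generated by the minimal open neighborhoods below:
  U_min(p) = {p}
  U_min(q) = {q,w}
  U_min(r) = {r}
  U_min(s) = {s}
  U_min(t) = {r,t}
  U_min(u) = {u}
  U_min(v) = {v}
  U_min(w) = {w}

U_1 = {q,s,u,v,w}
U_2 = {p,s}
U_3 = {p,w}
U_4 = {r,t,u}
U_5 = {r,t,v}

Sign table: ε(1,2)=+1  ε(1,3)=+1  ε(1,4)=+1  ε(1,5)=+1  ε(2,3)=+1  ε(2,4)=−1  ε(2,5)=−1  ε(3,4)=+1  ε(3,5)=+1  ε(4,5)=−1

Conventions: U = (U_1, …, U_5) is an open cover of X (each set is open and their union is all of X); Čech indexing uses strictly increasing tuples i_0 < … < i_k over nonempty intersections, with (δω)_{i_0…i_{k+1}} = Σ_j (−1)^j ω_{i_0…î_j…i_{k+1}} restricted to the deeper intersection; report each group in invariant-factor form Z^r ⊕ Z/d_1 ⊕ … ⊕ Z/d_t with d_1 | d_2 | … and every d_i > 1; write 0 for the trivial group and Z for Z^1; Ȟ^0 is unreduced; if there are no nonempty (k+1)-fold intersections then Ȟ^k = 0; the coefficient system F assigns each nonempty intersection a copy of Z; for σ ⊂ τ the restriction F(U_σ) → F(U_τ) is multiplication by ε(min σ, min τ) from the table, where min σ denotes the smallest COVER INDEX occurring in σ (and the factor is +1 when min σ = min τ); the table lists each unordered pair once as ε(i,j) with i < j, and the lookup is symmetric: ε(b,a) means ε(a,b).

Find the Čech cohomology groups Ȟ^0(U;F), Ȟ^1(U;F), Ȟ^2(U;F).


nerve simplices:
  U12={s} U13={w} U14={u} U15={v} U23={p} U45={r,t}
C dims 5,6; δ0: rk 5, SNF 1^4·2
degree 0: 5−5−0 = 0 → Ȟ^0 ≅ 0
degree 1: 6−0−5 = 1 plus torsion [2] → Ȟ^1 ≅ Z ⊕ Z/2
degree 2: 0−0−0 = 0 → Ȟ^2 ≅ 0

Ȟ^0 ≅ 0; Ȟ^1 ≅ Z ⊕ Z/2; Ȟ^2 ≅ 0


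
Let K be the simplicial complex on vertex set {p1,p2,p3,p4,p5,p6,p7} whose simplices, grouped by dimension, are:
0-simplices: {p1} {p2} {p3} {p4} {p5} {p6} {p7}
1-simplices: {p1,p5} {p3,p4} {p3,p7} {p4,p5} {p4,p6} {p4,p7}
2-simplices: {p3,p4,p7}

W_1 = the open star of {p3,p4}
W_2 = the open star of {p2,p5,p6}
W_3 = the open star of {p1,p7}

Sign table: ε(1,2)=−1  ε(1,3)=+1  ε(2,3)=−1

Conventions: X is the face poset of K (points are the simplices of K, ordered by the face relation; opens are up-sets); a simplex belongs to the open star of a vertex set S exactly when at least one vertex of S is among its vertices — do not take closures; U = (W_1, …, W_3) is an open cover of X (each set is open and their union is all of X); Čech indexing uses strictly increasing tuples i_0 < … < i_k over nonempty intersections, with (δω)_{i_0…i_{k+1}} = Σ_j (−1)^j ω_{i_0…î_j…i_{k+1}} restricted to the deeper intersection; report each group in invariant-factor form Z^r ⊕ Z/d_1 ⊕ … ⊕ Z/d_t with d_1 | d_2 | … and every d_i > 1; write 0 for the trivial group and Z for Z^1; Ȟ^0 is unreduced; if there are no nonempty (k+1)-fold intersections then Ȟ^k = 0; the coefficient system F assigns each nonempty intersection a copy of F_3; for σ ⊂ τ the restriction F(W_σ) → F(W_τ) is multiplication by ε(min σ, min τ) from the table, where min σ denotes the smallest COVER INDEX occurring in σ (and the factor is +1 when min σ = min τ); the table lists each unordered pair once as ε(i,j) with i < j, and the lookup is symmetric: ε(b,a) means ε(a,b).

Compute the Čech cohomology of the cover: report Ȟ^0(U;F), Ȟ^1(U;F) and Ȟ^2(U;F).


intersection data:
  W1={{p3},{p4},{p3,p4},{p3,p7},{p4,p5},{p4,p6},{p4,p7},{p3,p4,p7}} W2={{p2},{p5},{p6},{p1,p5},{p4,p5},{p4,p6}} W3={{p1},{p7},{p1,p5},{p3,p7},{p4,p7},{p3,p4,p7}}
  W12={{p4,p5},{p4,p6}} W13={{p3,p7},{p4,p7},{p3,p4,p7}} W23={{p1,p5}}
C dims 3,3; δ0: rk_F3 2
Ȟ^0 = (3 − 2) − 0 = 1, so Ȟ^0 ≅ Z/3
Ȟ^1 = (3 − 0) − 2 = 1, so Ȟ^1 ≅ Z/3
Ȟ^2 = (0 − 0) − 0 = 0, so Ȟ^2 ≅ 0

Ȟ^0(U;F) ≅ Z/3,  Ȟ^1(U;F) ≅ Z/3,  Ȟ^2(U;F) ≅ 0


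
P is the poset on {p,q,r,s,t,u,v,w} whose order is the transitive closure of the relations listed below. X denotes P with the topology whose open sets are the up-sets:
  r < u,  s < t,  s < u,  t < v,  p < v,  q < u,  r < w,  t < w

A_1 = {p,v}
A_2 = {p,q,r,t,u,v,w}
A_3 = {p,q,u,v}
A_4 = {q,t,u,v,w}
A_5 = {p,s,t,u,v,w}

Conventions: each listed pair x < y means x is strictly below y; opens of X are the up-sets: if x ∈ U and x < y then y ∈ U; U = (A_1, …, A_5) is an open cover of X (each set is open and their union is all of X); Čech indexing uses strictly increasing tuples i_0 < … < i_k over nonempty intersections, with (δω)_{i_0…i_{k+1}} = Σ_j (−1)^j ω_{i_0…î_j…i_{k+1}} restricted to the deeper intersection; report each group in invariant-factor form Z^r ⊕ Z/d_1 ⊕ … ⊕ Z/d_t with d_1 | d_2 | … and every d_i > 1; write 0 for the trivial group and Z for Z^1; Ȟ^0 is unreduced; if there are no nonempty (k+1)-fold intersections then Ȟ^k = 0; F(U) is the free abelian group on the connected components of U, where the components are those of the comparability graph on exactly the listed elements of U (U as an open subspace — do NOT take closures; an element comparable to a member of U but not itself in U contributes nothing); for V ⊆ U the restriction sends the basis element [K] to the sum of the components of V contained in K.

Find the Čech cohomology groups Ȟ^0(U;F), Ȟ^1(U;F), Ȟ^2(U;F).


Ȟ^0 = Z, Ȟ^1 = Z, Ȟ^2 = 0

nonempty overlaps:
  A12={p,v} A13={p,v} A14={v} A15={p,v} A23={p,q,u,v} A24={q,t,u,v,w} A25={p,t,u,v,w} A34={q,u,v} A35={p,u,v} A45={t,u,v,w}
  A123={p,v} A124={v} A125={p,v} A134={v} A135={p,v} A145={v} A234={q,u,v} A235={p,u,v} A245={t,u,v,w} A345={u,v}
  A1234={v} A1235={p,v} A1245={v} A1345={v} A2345={u,v}
  A12345={v}
components per intersection:
  A1: {p,v}
  A2: {p,q,r,t,u,v,w}
  A3: {p,v} {q,u}
  A4: {q,u} {t,v,w}
  A5: {p,s,t,u,v,w}
  A12: {p,v}
  A13: {p,v}
  A14: {v}
  A15: {p,v}
  A23: {p,v} {q,u}
  A24: {q,u} {t,v,w}
  A25: {p,t,v,w} {u}
  A34: {q,u} {v}
  A35: {p,v} {u}
  A45: {t,v,w} {u}
  A123: {p,v}
  A124: {v}
  A125: {p,v}
  A134: {v}
  A135: {p,v}
  A145: {v}
  A234: {q,u} {v}
  A235: {p,v} {u}
  A245: {t,v,w} {u}
  A345: {u} {v}
  A1234: {v}
  A1235: {p,v}
  A1245: {v}
  A1345: {v}
  A2345: {u} {v}
  A12345: {v}
C dims 7,16,14,6; δ0: rk 6, SNF 1^6; δ1: rk 9, SNF 1^9; δ2: rk 5, SNF 1^5
degree 0: 7−6−0 = 1 → Ȟ^0 ≅ Z
degree 1: 16−9−6 = 1 → Ȟ^1 ≅ Z
degree 2: 14−5−9 = 0 → Ȟ^2 ≅ 0


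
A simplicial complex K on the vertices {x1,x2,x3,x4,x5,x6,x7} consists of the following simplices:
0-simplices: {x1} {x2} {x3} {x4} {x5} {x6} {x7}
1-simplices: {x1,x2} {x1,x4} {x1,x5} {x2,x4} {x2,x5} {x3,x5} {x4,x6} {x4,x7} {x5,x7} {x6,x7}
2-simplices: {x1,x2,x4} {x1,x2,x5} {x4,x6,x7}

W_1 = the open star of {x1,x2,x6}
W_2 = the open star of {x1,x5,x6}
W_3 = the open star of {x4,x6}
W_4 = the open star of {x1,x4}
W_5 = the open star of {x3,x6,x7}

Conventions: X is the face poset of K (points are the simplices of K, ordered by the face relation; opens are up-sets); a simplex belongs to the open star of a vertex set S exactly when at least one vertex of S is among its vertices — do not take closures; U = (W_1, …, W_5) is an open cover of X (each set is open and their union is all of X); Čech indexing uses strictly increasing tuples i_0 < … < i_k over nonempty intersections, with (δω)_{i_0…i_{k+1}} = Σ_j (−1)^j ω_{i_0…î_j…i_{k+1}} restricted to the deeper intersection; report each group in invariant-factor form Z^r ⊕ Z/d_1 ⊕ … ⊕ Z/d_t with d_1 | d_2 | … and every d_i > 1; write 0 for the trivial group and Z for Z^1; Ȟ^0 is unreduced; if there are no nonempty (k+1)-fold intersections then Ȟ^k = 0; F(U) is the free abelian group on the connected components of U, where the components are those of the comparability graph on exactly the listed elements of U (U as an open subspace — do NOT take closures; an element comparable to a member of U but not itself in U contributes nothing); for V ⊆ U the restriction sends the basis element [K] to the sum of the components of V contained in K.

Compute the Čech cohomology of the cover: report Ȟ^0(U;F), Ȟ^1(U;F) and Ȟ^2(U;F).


Ȟ^0 ≅ Z, Ȟ^1 ≅ Z and Ȟ^2 ≅ 0

nonempty overlaps:
  W1={{x1},{x2},{x6},{x1,x2},{x1,x4},{x1,x5},{x2,x4},{x2,x5},{x4,x6},{x6,x7},{x1,x2,x4},{x1,x2,x5},{x4,x6,x7}} W2={{x1},{x5},{x6},{x1,x2},{x1,x4},{x1,x5},{x2,x5},{x3,x5},{x4,x6},{x5,x7},{x6,x7},{x1,x2,x4},{x1,x2,x5},{x4,x6,x7}} W3={{x4},{x6},{x1,x4},{x2,x4},{x4,x6},{x4,x7},{x6,x7},{x1,x2,x4},{x4,x6,x7}} W4={{x1},{x4},{x1,x2},{x1,x4},{x1,x5},{x2,x4},{x4,x6},{x4,x7},{x1,x2,x4},{x1,x2,x5},{x4,x6,x7}} W5={{x3},{x6},{x7},{x3,x5},{x4,x6},{x4,x7},{x5,x7},{x6,x7},{x4,x6,x7}}
  W12={{x1},{x6},{x1,x2},{x1,x4},{x1,x5},{x2,x5},{x4,x6},{x6,x7},{x1,x2,x4},{x1,x2,x5},{x4,x6,x7}} W13={{x6},{x1,x4},{x2,x4},{x4,x6},{x6,x7},{x1,x2,x4},{x4,x6,x7}} W14={{x1},{x1,x2},{x1,x4},{x1,x5},{x2,x4},{x4,x6},{x1,x2,x4},{x1,x2,x5},{x4,x6,x7}} W15={{x6},{x4,x6},{x6,x7},{x4,x6,x7}} W23={{x6},{x1,x4},{x4,x6},{x6,x7},{x1,x2,x4},{x4,x6,x7}} W24={{x1},{x1,x2},{x1,x4},{x1,x5},{x4,x6},{x1,x2,x4},{x1,x2,x5},{x4,x6,x7}} W25={{x6},{x3,x5},{x4,x6},{x5,x7},{x6,x7},{x4,x6,x7}} W34={{x4},{x1,x4},{x2,x4},{x4,x6},{x4,x7},{x1,x2,x4},{x4,x6,x7}} W35={{x6},{x4,x6},{x4,x7},{x6,x7},{x4,x6,x7}} W45={{x4,x6},{x4,x7},{x4,x6,x7}}
  W123={{x6},{x1,x4},{x4,x6},{x6,x7},{x1,x2,x4},{x4,x6,x7}} W124={{x1},{x1,x2},{x1,x4},{x1,x5},{x4,x6},{x1,x2,x4},{x1,x2,x5},{x4,x6,x7}} W125={{x6},{x4,x6},{x6,x7},{x4,x6,x7}} W134={{x1,x4},{x2,x4},{x4,x6},{x1,x2,x4},{x4,x6,x7}} W135={{x6},{x4,x6},{x6,x7},{x4,x6,x7}} W145={{x4,x6},{x4,x6,x7}} W234={{x1,x4},{x4,x6},{x1,x2,x4},{x4,x6,x7}} W235={{x6},{x4,x6},{x6,x7},{x4,x6,x7}} W245={{x4,x6},{x4,x6,x7}} W345={{x4,x6},{x4,x7},{x4,x6,x7}}
  W1234={{x1,x4},{x4,x6},{x1,x2,x4},{x4,x6,x7}} W1235={{x6},{x4,x6},{x6,x7},{x4,x6,x7}} W1245={{x4,x6},{x4,x6,x7}} W1345={{x4,x6},{x4,x6,x7}} W2345={{x4,x6},{x4,x6,x7}}
  W12345={{x4,x6},{x4,x6,x7}}
components per intersection:
  W1: {{x1},{x2},{x1,x2},{x1,x4},{x1,x5},{x2,x4},{x2,x5},{x1,x2,x4},{x1,x2,x5}} {{x6},{x4,x6},{x6,x7},{x4,x6,x7}}
  W2: {{x1},{x5},{x1,x2},{x1,x4},{x1,x5},{x2,x5},{x3,x5},{x5,x7},{x1,x2,x4},{x1,x2,x5}} {{x6},{x4,x6},{x6,x7},{x4,x6,x7}}
  W3: {{x4},{x6},{x1,x4},{x2,x4},{x4,x6},{x4,x7},{x6,x7},{x1,x2,x4},{x4,x6,x7}}
  W4: {{x1},{x4},{x1,x2},{x1,x4},{x1,x5},{x2,x4},{x4,x6},{x4,x7},{x1,x2,x4},{x1,x2,x5},{x4,x6,x7}}
  W5: {{x3},{x3,x5}} {{x6},{x7},{x4,x6},{x4,x7},{x5,x7},{x6,x7},{x4,x6,x7}}
  W12: {{x1},{x1,x2},{x1,x4},{x1,x5},{x2,x5},{x1,x2,x4},{x1,x2,x5}} {{x6},{x4,x6},{x6,x7},{x4,x6,x7}}
  W13: {{x6},{x4,x6},{x6,x7},{x4,x6,x7}} {{x1,x4},{x2,x4},{x1,x2,x4}}
  W14: {{x1},{x1,x2},{x1,x4},{x1,x5},{x2,x4},{x1,x2,x4},{x1,x2,x5}} {{x4,x6},{x4,x6,x7}}
  W15: {{x6},{x4,x6},{x6,x7},{x4,x6,x7}}
  W23: {{x6},{x4,x6},{x6,x7},{x4,x6,x7}} {{x1,x4},{x1,x2,x4}}
  W24: {{x1},{x1,x2},{x1,x4},{x1,x5},{x1,x2,x4},{x1,x2,x5}} {{x4,x6},{x4,x6,x7}}
  W25: {{x6},{x4,x6},{x6,x7},{x4,x6,x7}} {{x3,x5}} {{x5,x7}}
  W34: {{x4},{x1,x4},{x2,x4},{x4,x6},{x4,x7},{x1,x2,x4},{x4,x6,x7}}
  W35: {{x6},{x4,x6},{x4,x7},{x6,x7},{x4,x6,x7}}
  W45: {{x4,x6},{x4,x7},{x4,x6,x7}}
  W123: {{x6},{x4,x6},{x6,x7},{x4,x6,x7}} {{x1,x4},{x1,x2,x4}}
  W124: {{x1},{x1,x2},{x1,x4},{x1,x5},{x1,x2,x4},{x1,x2,x5}} {{x4,x6},{x4,x6,x7}}
  W125: {{x6},{x4,x6},{x6,x7},{x4,x6,x7}}
  W134: {{x1,x4},{x2,x4},{x1,x2,x4}} {{x4,x6},{x4,x6,x7}}
  W135: {{x6},{x4,x6},{x6,x7},{x4,x6,x7}}
  W145: {{x4,x6},{x4,x6,x7}}
  W234: {{x1,x4},{x1,x2,x4}} {{x4,x6},{x4,x6,x7}}
  W235: {{x6},{x4,x6},{x6,x7},{x4,x6,x7}}
  W245: {{x4,x6},{x4,x6,x7}}
  W345: {{x4,x6},{x4,x7},{x4,x6,x7}}
  W1234: {{x1,x4},{x1,x2,x4}} {{x4,x6},{x4,x6,x7}}
  W1235: {{x6},{x4,x6},{x6,x7},{x4,x6,x7}}
  W1245: {{x4,x6},{x4,x6,x7}}
  W1345: {{x4,x6},{x4,x6,x7}}
  W2345: {{x4,x6},{x4,x6,x7}}
  W12345: {{x4,x6},{x4,x6,x7}}
C dims 8,17,14,6; δ0: rk 7, SNF 1^7; δ1: rk 9, SNF 1^9; δ2: rk 5, SNF 1^5
degree 0: 8−7−0 = 1 → Ȟ^0 ≅ Z
degree 1: 17−9−7 = 1 → Ȟ^1 ≅ Z
degree 2: 14−5−9 = 0 → Ȟ^2 ≅ 0


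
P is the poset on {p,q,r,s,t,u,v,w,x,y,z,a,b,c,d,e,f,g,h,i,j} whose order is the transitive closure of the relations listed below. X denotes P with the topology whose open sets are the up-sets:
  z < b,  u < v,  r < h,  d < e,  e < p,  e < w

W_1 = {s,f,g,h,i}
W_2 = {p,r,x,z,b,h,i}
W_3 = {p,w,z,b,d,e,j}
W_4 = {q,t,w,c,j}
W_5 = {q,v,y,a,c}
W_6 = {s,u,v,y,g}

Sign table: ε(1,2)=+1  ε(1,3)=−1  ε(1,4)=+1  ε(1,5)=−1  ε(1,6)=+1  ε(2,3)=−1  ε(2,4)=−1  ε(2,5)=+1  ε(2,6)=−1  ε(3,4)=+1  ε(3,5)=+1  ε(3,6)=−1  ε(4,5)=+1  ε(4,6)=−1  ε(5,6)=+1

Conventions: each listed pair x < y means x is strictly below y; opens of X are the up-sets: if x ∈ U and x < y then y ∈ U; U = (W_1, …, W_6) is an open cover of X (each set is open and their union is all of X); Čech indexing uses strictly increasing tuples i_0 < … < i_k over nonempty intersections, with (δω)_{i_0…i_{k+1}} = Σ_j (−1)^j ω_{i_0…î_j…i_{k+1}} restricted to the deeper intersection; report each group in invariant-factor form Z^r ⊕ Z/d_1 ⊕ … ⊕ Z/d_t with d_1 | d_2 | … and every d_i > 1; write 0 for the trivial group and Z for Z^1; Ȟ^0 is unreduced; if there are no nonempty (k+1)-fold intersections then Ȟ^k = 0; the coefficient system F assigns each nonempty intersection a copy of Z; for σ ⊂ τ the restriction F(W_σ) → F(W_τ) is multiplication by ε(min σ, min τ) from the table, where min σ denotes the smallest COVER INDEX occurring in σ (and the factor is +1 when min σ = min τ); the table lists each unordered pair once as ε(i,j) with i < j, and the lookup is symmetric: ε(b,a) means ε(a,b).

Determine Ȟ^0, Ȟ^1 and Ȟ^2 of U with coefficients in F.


intersection data:
  W12={h,i} W16={s,g} W23={p,z,b} W34={w,j} W45={q,c} W56={v,y}
C dims 6,6; δ0: rk 6, SNF 1^5·2
Ȟ^0 = (6 − 6) − 0 = 0, so Ȟ^0 ≅ 0
Ȟ^1 = (6 − 0) − 6 = 0 plus torsion [2], so Ȟ^1 ≅ Z/2
Ȟ^2 = (0 − 0) − 0 = 0, so Ȟ^2 ≅ 0

Ȟ^0(U;F) ≅ 0, Ȟ^1(U;F) ≅ Z/2 and Ȟ^2(U;F) ≅ 0


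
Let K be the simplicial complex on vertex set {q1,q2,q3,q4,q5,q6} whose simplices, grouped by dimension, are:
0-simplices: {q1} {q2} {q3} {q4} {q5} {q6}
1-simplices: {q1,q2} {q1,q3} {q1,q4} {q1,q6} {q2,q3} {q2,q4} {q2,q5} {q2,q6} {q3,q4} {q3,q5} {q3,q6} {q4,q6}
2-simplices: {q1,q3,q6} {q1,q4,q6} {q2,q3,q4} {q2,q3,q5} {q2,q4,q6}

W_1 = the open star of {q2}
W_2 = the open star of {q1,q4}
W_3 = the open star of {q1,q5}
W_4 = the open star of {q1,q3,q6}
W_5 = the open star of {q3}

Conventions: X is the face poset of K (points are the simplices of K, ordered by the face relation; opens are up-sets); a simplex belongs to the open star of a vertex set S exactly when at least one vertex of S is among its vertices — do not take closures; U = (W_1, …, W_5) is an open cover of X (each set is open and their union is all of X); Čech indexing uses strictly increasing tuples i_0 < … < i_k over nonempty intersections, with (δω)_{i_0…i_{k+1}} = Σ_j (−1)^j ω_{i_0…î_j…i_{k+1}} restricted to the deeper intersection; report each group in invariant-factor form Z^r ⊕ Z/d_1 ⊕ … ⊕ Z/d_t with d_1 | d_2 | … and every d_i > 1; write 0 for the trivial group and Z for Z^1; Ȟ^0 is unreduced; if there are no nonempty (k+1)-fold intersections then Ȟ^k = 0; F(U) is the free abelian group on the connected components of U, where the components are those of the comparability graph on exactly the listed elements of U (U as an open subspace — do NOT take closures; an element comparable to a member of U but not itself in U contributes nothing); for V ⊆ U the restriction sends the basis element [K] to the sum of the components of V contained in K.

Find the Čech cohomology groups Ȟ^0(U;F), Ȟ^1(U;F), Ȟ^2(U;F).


Ȟ^0(U;F) ≅ Z,  Ȟ^1(U;F) ≅ Z^2,  Ȟ^2(U;F) ≅ 0

nonempty intersections:
  W1={{q2},{q1,q2},{q2,q3},{q2,q4},{q2,q5},{q2,q6},{q2,q3,q4},{q2,q3,q5},{q2,q4,q6}} W2={{q1},{q4},{q1,q2},{q1,q3},{q1,q4},{q1,q6},{q2,q4},{q3,q4},{q4,q6},{q1,q3,q6},{q1,q4,q6},{q2,q3,q4},{q2,q4,q6}} W3={{q1},{q5},{q1,q2},{q1,q3},{q1,q4},{q1,q6},{q2,q5},{q3,q5},{q1,q3,q6},{q1,q4,q6},{q2,q3,q5}} W4={{q1},{q3},{q6},{q1,q2},{q1,q3},{q1,q4},{q1,q6},{q2,q3},{q2,q6},{q3,q4},{q3,q5},{q3,q6},{q4,q6},{q1,q3,q6},{q1,q4,q6},{q2,q3,q4},{q2,q3,q5},{q2,q4,q6}} W5={{q3},{q1,q3},{q2,q3},{q3,q4},{q3,q5},{q3,q6},{q1,q3,q6},{q2,q3,q4},{q2,q3,q5}}
  W12={{q1,q2},{q2,q4},{q2,q3,q4},{q2,q4,q6}} W13={{q1,q2},{q2,q5},{q2,q3,q5}} W14={{q1,q2},{q2,q3},{q2,q6},{q2,q3,q4},{q2,q3,q5},{q2,q4,q6}} W15={{q2,q3},{q2,q3,q4},{q2,q3,q5}} W23={{q1},{q1,q2},{q1,q3},{q1,q4},{q1,q6},{q1,q3,q6},{q1,q4,q6}} W24={{q1},{q1,q2},{q1,q3},{q1,q4},{q1,q6},{q3,q4},{q4,q6},{q1,q3,q6},{q1,q4,q6},{q2,q3,q4},{q2,q4,q6}} W25={{q1,q3},{q3,q4},{q1,q3,q6},{q2,q3,q4}} W34={{q1},{q1,q2},{q1,q3},{q1,q4},{q1,q6},{q3,q5},{q1,q3,q6},{q1,q4,q6},{q2,q3,q5}} W35={{q1,q3},{q3,q5},{q1,q3,q6},{q2,q3,q5}} W45={{q3},{q1,q3},{q2,q3},{q3,q4},{q3,q5},{q3,q6},{q1,q3,q6},{q2,q3,q4},{q2,q3,q5}}
  W123={{q1,q2}} W124={{q1,q2},{q2,q3,q4},{q2,q4,q6}} W125={{q2,q3,q4}} W134={{q1,q2},{q2,q3,q5}} W135={{q2,q3,q5}} W145={{q2,q3},{q2,q3,q4},{q2,q3,q5}} W234={{q1},{q1,q2},{q1,q3},{q1,q4},{q1,q6},{q1,q3,q6},{q1,q4,q6}} W235={{q1,q3},{q1,q3,q6}} W245={{q1,q3},{q3,q4},{q1,q3,q6},{q2,q3,q4}} W345={{q1,q3},{q3,q5},{q1,q3,q6},{q2,q3,q5}}
  W1234={{q1,q2}} W1245={{q2,q3,q4}} W1345={{q2,q3,q5}} W2345={{q1,q3},{q1,q3,q6}}
components per intersection:
  W1: {{q2},{q1,q2},{q2,q3},{q2,q4},{q2,q5},{q2,q6},{q2,q3,q4},{q2,q3,q5},{q2,q4,q6}}
  W2: {{q1},{q4},{q1,q2},{q1,q3},{q1,q4},{q1,q6},{q2,q4},{q3,q4},{q4,q6},{q1,q3,q6},{q1,q4,q6},{q2,q3,q4},{q2,q4,q6}}
  W3: {{q1},{q1,q2},{q1,q3},{q1,q4},{q1,q6},{q1,q3,q6},{q1,q4,q6}} {{q5},{q2,q5},{q3,q5},{q2,q3,q5}}
  W4: {{q1},{q3},{q6},{q1,q2},{q1,q3},{q1,q4},{q1,q6},{q2,q3},{q2,q6},{q3,q4},{q3,q5},{q3,q6},{q4,q6},{q1,q3,q6},{q1,q4,q6},{q2,q3,q4},{q2,q3,q5},{q2,q4,q6}}
  W5: {{q3},{q1,q3},{q2,q3},{q3,q4},{q3,q5},{q3,q6},{q1,q3,q6},{q2,q3,q4},{q2,q3,q5}}
  W12: {{q1,q2}} {{q2,q4},{q2,q3,q4},{q2,q4,q6}}
  W13: {{q1,q2}} {{q2,q5},{q2,q3,q5}}
  W14: {{q1,q2}} {{q2,q3},{q2,q3,q4},{q2,q3,q5}} {{q2,q6},{q2,q4,q6}}
  W15: {{q2,q3},{q2,q3,q4},{q2,q3,q5}}
  W23: {{q1},{q1,q2},{q1,q3},{q1,q4},{q1,q6},{q1,q3,q6},{q1,q4,q6}}
  W24: {{q1},{q1,q2},{q1,q3},{q1,q4},{q1,q6},{q4,q6},{q1,q3,q6},{q1,q4,q6},{q2,q4,q6}} {{q3,q4},{q2,q3,q4}}
  W25: {{q1,q3},{q1,q3,q6}} {{q3,q4},{q2,q3,q4}}
  W34: {{q1},{q1,q2},{q1,q3},{q1,q4},{q1,q6},{q1,q3,q6},{q1,q4,q6}} {{q3,q5},{q2,q3,q5}}
  W35: {{q1,q3},{q1,q3,q6}} {{q3,q5},{q2,q3,q5}}
  W45: {{q3},{q1,q3},{q2,q3},{q3,q4},{q3,q5},{q3,q6},{q1,q3,q6},{q2,q3,q4},{q2,q3,q5}}
  W123: {{q1,q2}}
  W124: {{q1,q2}} {{q2,q3,q4}} {{q2,q4,q6}}
  W125: {{q2,q3,q4}}
  W134: {{q1,q2}} {{q2,q3,q5}}
  W135: {{q2,q3,q5}}
  W145: {{q2,q3},{q2,q3,q4},{q2,q3,q5}}
  W234: {{q1},{q1,q2},{q1,q3},{q1,q4},{q1,q6},{q1,q3,q6},{q1,q4,q6}}
  W235: {{q1,q3},{q1,q3,q6}}
  W245: {{q1,q3},{q1,q3,q6}} {{q3,q4},{q2,q3,q4}}
  W345: {{q1,q3},{q1,q3,q6}} {{q3,q5},{q2,q3,q5}}
  W1234: {{q1,q2}}
  W1245: {{q2,q3,q4}}
  W1345: {{q2,q3,q5}}
  W2345: {{q1,q3},{q1,q3,q6}}
C dims 6,18,15,4; δ0: rk 5, SNF 1^5; δ1: rk 11, SNF 1^11; δ2: rk 4, SNF 1^4
Ȟ^0: (6−5)−0=1 ⇒ Z
Ȟ^1: (18−11)−5=2 ⇒ Z^2
Ȟ^2: (15−4)−11=0 ⇒ 0


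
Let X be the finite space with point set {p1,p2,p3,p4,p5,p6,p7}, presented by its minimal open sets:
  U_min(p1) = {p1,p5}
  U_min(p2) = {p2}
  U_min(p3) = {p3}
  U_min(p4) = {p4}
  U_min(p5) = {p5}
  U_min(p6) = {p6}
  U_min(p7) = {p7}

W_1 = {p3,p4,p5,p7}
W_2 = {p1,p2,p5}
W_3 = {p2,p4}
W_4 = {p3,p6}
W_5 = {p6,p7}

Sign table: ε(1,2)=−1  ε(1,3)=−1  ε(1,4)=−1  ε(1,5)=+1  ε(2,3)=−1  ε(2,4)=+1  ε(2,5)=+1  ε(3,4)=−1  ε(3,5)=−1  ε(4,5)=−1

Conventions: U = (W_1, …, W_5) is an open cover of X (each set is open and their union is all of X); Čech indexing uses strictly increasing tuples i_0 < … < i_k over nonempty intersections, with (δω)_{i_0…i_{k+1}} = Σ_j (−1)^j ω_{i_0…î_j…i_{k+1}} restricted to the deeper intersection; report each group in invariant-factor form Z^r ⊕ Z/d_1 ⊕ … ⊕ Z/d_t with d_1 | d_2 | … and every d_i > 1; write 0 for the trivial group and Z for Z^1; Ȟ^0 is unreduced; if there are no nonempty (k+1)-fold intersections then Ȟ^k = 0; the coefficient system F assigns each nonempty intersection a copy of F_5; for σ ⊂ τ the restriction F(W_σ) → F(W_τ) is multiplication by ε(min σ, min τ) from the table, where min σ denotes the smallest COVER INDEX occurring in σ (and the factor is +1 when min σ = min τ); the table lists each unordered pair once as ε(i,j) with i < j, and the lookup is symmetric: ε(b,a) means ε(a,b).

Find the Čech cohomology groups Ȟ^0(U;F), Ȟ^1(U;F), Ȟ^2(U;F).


Ȟ^0 = 0, Ȟ^1 = Z/5 and Ȟ^2 = 0

nerve of the cover:
  W12={p5} W13={p4} W14={p3} W15={p7} W23={p2} W45={p6}
C dims 5,6; δ0: rk_F5 5
Ȟ^0 = (5 − 5) − 0 = 0, so Ȟ^0 ≅ 0
Ȟ^1 = (6 − 0) − 5 = 1, so Ȟ^1 ≅ Z/5
Ȟ^2 = (0 − 0) − 0 = 0, so Ȟ^2 ≅ 0


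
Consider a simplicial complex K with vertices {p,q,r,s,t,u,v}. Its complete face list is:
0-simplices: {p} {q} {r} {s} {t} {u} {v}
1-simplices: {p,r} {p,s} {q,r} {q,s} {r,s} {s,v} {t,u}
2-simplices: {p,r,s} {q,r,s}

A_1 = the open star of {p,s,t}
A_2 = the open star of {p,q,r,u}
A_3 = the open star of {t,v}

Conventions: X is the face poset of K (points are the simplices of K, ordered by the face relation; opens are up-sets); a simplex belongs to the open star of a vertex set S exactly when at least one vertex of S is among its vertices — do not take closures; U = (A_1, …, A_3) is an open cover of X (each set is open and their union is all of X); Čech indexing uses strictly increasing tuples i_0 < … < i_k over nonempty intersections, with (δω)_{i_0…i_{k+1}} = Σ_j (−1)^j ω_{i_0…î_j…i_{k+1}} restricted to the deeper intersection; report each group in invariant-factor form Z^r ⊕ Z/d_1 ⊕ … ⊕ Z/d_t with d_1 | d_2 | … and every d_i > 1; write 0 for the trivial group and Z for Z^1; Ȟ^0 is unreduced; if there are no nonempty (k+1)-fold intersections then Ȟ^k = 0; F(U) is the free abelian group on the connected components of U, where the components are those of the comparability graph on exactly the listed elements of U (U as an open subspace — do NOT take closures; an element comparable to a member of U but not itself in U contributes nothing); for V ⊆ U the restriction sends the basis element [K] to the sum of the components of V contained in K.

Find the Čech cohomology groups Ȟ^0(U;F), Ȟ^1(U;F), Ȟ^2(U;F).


nerve simplices:
  A1={{p},{s},{t},{p,r},{p,s},{q,s},{r,s},{s,v},{t,u},{p,r,s},{q,r,s}} A2={{p},{q},{r},{u},{p,r},{p,s},{q,r},{q,s},{r,s},{t,u},{p,r,s},{q,r,s}} A3={{t},{v},{s,v},{t,u}}
  A12={{p},{p,r},{p,s},{q,s},{r,s},{t,u},{p,r,s},{q,r,s}} A13={{t},{s,v},{t,u}} A23={{t,u}}
  A123={{t,u}}
components per intersection:
  A1: {{p},{s},{p,r},{p,s},{q,s},{r,s},{s,v},{p,r,s},{q,r,s}} {{t},{t,u}}
  A2: {{p},{q},{r},{p,r},{p,s},{q,r},{q,s},{r,s},{p,r,s},{q,r,s}} {{u},{t,u}}
  A3: {{t},{t,u}} {{v},{s,v}}
  A12: {{p},{p,r},{p,s},{q,s},{r,s},{p,r,s},{q,r,s}} {{t,u}}
  A13: {{t},{t,u}} {{s,v}}
  A23: {{t,u}}
  A123: {{t,u}}
C dims 6,5,1; δ0: rk 4, SNF 1^4; δ1: rk 1, SNF 1^1
degree 0: 6−4−0 = 2 → Ȟ^0 ≅ Z^2
degree 1: 5−1−4 = 0 → Ȟ^1 ≅ 0
degree 2: 1−0−1 = 0 → Ȟ^2 ≅ 0

Ȟ^0(U;F) ≅ Z^2, Ȟ^1(U;F) ≅ 0, Ȟ^2(U;F) ≅ 0


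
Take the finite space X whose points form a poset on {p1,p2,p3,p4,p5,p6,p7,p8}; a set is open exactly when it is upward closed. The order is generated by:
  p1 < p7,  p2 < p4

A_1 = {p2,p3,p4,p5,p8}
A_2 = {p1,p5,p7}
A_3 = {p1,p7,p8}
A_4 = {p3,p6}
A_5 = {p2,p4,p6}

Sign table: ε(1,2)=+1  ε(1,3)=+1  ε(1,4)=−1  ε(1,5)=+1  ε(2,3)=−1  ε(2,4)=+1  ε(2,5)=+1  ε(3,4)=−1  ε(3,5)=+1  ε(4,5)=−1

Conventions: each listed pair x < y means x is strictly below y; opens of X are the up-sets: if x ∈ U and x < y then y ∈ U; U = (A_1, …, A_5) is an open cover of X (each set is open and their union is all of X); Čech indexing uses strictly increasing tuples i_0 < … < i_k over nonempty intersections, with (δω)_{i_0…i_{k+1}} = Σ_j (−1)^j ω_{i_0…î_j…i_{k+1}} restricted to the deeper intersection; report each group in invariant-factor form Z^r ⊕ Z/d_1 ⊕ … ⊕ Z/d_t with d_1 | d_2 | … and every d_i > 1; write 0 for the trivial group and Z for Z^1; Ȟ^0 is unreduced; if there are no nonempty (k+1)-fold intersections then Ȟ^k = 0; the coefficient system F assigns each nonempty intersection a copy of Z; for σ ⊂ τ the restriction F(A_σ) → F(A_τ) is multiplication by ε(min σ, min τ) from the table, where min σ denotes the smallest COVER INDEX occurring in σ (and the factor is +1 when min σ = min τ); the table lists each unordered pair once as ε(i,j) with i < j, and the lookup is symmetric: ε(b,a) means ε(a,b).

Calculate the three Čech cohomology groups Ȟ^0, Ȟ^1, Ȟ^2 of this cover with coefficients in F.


Ȟ^0 ≅ 0, Ȟ^1 ≅ Z ⊕ Z/2, Ȟ^2 ≅ 0

intersection data:
  A12={p5} A13={p8} A14={p3} A15={p2,p4} A23={p1,p7} A45={p6}
C dims 5,6; δ0: rk 5, SNF 1^4·2
Ȟ^0 = (5 − 5) − 0 = 0, so Ȟ^0 ≅ 0
Ȟ^1 = (6 − 0) − 5 = 1 plus torsion [2], so Ȟ^1 ≅ Z ⊕ Z/2
Ȟ^2 = (0 − 0) − 0 = 0, so Ȟ^2 ≅ 0


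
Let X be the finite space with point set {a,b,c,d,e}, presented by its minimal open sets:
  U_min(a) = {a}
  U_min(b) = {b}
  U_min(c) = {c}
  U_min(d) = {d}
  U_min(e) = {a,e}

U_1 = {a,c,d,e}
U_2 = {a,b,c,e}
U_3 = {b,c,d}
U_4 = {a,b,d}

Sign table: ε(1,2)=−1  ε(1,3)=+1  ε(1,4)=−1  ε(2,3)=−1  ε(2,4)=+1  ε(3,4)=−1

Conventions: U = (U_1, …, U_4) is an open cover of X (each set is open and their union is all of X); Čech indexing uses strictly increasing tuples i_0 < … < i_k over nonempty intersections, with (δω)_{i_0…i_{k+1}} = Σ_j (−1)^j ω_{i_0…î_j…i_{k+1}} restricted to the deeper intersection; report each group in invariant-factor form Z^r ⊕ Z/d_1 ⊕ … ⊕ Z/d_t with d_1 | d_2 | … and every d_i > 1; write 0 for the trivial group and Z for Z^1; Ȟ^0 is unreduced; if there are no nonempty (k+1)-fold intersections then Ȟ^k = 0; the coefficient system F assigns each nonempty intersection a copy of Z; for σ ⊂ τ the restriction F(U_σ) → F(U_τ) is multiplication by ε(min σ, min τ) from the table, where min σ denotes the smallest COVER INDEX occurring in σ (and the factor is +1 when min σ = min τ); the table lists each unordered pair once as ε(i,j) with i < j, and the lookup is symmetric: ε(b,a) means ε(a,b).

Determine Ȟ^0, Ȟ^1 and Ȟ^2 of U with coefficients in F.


Ȟ^0 = Z, Ȟ^1 = 0, Ȟ^2 = Z

intersection data:
  U12={a,c,e} U13={c,d} U14={a,d} U23={b,c} U24={a,b} U34={b,d}
  U123={c} U124={a} U134={d} U234={b}
C dims 4,6,4; δ0: rk 3, SNF 1^3; δ1: rk 3, SNF 1^3
Ȟ^0 = (4 − 3) − 0 = 1, so Ȟ^0 ≅ Z
Ȟ^1 = (6 − 3) − 3 = 0, so Ȟ^1 ≅ 0
Ȟ^2 = (4 − 0) − 3 = 1, so Ȟ^2 ≅ Z


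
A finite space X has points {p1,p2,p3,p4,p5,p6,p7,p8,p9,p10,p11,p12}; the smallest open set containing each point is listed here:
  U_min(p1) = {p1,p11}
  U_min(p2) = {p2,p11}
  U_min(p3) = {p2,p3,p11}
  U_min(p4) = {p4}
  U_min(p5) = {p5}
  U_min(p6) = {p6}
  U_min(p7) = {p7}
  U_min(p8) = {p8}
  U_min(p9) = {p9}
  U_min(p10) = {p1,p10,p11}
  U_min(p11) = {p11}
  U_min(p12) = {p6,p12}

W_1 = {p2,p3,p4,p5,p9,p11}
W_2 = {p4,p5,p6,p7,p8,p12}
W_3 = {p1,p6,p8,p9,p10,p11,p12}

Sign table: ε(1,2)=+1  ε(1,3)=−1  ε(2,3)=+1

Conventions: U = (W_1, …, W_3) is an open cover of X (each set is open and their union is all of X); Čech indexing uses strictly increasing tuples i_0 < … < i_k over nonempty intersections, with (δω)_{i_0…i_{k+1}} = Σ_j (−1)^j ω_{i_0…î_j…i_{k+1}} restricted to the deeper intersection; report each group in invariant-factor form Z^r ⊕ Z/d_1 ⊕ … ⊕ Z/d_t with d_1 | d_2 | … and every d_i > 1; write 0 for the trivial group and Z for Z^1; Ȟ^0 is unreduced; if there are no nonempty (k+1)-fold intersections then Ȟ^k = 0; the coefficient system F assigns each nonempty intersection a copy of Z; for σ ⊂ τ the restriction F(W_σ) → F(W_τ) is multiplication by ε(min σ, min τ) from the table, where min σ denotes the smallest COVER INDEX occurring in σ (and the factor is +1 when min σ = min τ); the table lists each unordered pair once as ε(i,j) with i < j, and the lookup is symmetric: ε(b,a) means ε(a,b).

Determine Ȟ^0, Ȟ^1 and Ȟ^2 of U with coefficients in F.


cover nerve:
  W12={p4,p5} W13={p9,p11} W23={p6,p8,p12}
C dims 3,3; δ0: rk 3, SNF 1^2·2
Ȟ^0: (3−3)−0=0 ⇒ 0
Ȟ^1: (3−0)−3=0 plus torsion [2] ⇒ Z/2
Ȟ^2: (0−0)−0=0 ⇒ 0

Ȟ^0 = 0,  Ȟ^1 = Z/2,  Ȟ^2 = 0


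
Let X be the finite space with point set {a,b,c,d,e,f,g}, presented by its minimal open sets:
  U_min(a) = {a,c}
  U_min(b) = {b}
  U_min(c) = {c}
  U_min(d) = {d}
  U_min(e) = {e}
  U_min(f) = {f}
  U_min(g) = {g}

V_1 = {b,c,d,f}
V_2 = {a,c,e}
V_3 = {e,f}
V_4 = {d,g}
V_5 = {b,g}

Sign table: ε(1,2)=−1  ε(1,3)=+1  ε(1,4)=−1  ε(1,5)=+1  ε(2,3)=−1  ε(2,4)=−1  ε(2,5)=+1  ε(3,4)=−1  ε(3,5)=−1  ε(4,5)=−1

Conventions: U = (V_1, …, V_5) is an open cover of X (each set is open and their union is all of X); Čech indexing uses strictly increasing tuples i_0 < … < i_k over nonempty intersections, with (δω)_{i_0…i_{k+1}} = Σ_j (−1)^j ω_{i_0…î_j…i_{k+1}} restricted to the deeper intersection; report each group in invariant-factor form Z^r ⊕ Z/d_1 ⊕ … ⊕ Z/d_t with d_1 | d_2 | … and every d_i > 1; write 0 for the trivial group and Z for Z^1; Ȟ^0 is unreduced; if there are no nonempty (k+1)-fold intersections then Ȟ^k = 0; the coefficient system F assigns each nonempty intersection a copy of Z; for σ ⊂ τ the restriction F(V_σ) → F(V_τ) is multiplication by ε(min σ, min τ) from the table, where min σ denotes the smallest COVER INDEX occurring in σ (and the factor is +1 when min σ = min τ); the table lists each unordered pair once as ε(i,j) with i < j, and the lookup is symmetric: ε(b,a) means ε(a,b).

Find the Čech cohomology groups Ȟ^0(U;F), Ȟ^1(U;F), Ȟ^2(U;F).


Ȟ^0 ≅ Z, Ȟ^1 ≅ Z^2 and Ȟ^2 ≅ 0

cover nerve:
  V12={c} V13={f} V14={d} V15={b} V23={e} V45={g}
C dims 5,6; δ0: rk 4, SNF 1^4
Ȟ^0: (5−4)−0=1 ⇒ Z
Ȟ^1: (6−0)−4=2 ⇒ Z^2
Ȟ^2: (0−0)−0=0 ⇒ 0


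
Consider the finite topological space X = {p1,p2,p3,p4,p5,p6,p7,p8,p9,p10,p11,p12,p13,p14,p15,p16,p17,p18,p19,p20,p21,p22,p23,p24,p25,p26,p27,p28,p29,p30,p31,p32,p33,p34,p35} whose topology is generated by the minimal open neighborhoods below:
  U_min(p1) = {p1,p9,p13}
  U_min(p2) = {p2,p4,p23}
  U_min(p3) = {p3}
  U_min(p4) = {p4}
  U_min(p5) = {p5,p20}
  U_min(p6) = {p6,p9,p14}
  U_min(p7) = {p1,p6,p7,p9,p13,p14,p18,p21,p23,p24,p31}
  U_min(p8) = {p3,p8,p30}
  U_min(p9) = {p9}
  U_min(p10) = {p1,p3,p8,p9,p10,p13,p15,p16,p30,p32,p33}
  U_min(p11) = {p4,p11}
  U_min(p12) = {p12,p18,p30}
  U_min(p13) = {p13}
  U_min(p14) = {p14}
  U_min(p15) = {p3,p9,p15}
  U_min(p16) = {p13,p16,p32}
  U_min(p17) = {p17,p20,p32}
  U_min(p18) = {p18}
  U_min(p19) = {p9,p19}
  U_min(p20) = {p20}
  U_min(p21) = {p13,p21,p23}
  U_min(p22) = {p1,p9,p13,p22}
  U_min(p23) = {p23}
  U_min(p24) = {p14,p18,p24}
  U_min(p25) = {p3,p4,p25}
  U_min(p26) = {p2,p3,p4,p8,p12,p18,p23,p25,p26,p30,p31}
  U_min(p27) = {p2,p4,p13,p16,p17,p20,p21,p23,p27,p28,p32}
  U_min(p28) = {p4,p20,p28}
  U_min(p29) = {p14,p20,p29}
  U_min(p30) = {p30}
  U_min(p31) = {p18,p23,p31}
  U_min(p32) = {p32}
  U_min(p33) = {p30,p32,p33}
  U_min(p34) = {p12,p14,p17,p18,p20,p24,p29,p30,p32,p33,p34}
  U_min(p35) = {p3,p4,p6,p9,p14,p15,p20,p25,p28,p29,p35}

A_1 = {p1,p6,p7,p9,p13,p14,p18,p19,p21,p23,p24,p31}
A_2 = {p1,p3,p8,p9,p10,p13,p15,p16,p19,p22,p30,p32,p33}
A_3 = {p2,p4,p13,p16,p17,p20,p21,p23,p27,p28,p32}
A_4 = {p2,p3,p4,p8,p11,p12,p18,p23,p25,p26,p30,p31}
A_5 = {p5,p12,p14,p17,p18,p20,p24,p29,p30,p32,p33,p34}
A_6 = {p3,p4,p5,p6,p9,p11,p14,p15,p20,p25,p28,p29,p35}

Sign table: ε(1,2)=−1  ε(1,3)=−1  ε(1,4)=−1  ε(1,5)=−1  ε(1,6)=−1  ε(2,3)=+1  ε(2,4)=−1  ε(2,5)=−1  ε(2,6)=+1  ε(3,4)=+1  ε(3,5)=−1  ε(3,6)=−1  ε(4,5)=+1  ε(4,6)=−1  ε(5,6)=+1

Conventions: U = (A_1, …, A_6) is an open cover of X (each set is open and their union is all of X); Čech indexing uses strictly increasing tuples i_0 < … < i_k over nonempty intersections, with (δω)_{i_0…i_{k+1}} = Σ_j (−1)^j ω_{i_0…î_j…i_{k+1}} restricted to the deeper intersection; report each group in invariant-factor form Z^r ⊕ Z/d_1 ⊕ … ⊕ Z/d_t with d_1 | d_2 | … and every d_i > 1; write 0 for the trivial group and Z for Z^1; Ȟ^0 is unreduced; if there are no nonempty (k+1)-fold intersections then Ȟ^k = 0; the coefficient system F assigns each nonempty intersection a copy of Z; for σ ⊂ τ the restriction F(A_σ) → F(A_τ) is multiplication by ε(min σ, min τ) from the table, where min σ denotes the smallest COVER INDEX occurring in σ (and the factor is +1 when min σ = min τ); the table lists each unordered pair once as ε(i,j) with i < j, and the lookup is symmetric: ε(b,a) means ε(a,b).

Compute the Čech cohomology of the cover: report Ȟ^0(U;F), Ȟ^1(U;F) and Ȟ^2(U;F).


Ȟ^0 ≅ 0, Ȟ^1 ≅ Z/2, Ȟ^2 ≅ Z

cover nerve:
  A12={p1,p9,p13,p19} A13={p13,p21,p23} A14={p18,p23,p31} A15={p14,p18,p24} A16={p6,p9,p14} A23={p13,p16,p32} A24={p3,p8,p30} A25={p30,p32,p33} A26={p3,p9,p15} A34={p2,p4,p23} A35={p17,p20,p32} A36={p4,p20,p28} A45={p12,p18,p30} A46={p3,p4,p11,p25} A56={p5,p14,p20,p29}
  A123={p13} A126={p9} A134={p23} A145={p18} A156={p14} A235={p32} A245={p30} A246={p3} A346={p4} A356={p20}
C dims 6,15,10; δ0: rk 6, SNF 1^5·2; δ1: rk 9, SNF 1^9
Ȟ^0: (6−6)−0=0 ⇒ 0
Ȟ^1: (15−9)−6=0 plus torsion [2] ⇒ Z/2
Ȟ^2: (10−0)−9=1 ⇒ Z


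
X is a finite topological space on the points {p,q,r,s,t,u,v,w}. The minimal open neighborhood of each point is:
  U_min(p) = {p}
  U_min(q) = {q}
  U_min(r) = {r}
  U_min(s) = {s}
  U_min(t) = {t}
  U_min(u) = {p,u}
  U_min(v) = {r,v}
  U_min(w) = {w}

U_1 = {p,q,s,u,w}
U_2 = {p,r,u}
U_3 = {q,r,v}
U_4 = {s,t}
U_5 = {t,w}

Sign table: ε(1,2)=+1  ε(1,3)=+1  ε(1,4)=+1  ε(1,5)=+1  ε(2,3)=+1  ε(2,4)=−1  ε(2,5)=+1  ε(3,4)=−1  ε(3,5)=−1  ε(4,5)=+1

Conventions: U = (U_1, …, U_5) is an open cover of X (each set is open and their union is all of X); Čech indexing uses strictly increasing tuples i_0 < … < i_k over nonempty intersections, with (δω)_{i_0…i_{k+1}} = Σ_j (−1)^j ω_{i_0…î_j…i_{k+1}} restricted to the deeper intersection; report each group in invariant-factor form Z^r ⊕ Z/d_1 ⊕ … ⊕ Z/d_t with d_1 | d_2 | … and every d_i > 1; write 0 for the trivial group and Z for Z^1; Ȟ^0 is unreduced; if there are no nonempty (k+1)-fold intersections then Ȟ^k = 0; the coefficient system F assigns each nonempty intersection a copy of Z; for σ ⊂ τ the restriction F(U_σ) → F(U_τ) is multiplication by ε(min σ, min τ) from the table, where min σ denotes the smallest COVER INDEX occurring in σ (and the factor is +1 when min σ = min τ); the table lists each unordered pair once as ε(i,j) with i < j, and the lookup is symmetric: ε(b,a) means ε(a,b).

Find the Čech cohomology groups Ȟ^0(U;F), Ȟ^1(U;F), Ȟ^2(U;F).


Ȟ^0 = Z,  Ȟ^1 = Z^2,  Ȟ^2 = 0

nerve of the cover:
  U12={p,u} U13={q} U14={s} U15={w} U23={r} U45={t}
C dims 5,6; δ0: rk 4, SNF 1^4
Ȟ^0 = (5 − 4) − 0 = 1, so Ȟ^0 ≅ Z
Ȟ^1 = (6 − 0) − 4 = 2, so Ȟ^1 ≅ Z^2
Ȟ^2 = (0 − 0) − 0 = 0, so Ȟ^2 ≅ 0


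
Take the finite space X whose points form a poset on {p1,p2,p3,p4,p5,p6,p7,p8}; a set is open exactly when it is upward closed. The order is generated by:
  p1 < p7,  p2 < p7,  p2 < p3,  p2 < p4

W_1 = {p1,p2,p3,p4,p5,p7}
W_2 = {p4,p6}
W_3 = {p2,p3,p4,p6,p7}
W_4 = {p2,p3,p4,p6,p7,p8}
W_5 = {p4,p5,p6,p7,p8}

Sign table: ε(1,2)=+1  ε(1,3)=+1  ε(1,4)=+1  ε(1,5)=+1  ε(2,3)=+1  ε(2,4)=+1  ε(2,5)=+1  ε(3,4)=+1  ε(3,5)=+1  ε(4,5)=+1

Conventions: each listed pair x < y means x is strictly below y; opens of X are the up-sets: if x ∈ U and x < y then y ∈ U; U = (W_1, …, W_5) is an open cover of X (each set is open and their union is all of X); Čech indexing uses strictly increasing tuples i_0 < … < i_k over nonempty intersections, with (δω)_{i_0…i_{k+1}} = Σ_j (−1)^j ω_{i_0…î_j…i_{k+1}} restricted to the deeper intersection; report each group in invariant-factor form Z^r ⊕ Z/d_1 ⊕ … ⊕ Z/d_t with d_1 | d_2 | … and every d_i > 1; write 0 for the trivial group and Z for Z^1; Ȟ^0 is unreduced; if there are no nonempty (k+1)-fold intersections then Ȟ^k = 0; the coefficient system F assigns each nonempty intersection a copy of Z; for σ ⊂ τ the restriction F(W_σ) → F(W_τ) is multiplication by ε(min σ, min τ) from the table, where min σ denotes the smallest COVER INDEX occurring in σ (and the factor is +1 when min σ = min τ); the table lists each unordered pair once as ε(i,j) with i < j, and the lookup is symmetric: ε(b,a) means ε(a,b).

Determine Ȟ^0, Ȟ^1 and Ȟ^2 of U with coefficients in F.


nerve of the cover:
  W12={p4} W13={p2,p3,p4,p7} W14={p2,p3,p4,p7} W15={p4,p5,p7} W23={p4,p6} W24={p4,p6} W25={p4,p6} W34={p2,p3,p4,p6,p7} W35={p4,p6,p7} W45={p4,p6,p7,p8}
  W123={p4} W124={p4} W125={p4} W134={p2,p3,p4,p7} W135={p4,p7} W145={p4,p7} W234={p4,p6} W235={p4,p6} W245={p4,p6} W345={p4,p6,p7}
  W1234={p4} W1235={p4} W1245={p4} W1345={p4,p7} W2345={p4,p6}
  W12345={p4}
C dims 5,10,10,5; δ0: rk 4, SNF 1^4; δ1: rk 6, SNF 1^6; δ2: rk 4, SNF 1^4
Ȟ^0 = (5 − 4) − 0 = 1, so Ȟ^0 ≅ Z
Ȟ^1 = (10 − 6) − 4 = 0, so Ȟ^1 ≅ 0
Ȟ^2 = (10 − 4) − 6 = 0, so Ȟ^2 ≅ 0

Ȟ^0 ≅ Z, Ȟ^1 ≅ 0, Ȟ^2 ≅ 0
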